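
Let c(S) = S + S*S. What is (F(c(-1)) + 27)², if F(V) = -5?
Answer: 484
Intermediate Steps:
c(S) = S + S²
(F(c(-1)) + 27)² = (-5 + 27)² = 22² = 484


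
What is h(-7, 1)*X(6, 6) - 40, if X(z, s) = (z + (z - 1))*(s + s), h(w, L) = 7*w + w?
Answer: -7432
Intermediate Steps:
h(w, L) = 8*w
X(z, s) = 2*s*(-1 + 2*z) (X(z, s) = (z + (-1 + z))*(2*s) = (-1 + 2*z)*(2*s) = 2*s*(-1 + 2*z))
h(-7, 1)*X(6, 6) - 40 = (8*(-7))*(2*6*(-1 + 2*6)) - 40 = -112*6*(-1 + 12) - 40 = -112*6*11 - 40 = -56*132 - 40 = -7392 - 40 = -7432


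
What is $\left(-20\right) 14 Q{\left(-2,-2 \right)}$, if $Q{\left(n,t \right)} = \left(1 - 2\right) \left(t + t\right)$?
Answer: $-1120$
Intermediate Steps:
$Q{\left(n,t \right)} = - 2 t$
$\left(-20\right) 14 Q{\left(-2,-2 \right)} = \left(-20\right) 14 \left(\left(-2\right) \left(-2\right)\right) = \left(-280\right) 4 = -1120$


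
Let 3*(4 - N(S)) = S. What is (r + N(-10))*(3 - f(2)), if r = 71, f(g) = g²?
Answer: -235/3 ≈ -78.333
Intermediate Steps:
N(S) = 4 - S/3
(r + N(-10))*(3 - f(2)) = (71 + (4 - ⅓*(-10)))*(3 - 1*2²) = (71 + (4 + 10/3))*(3 - 1*4) = (71 + 22/3)*(3 - 4) = (235/3)*(-1) = -235/3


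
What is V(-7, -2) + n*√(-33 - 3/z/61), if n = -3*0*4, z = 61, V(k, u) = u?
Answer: -2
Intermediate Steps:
n = 0 (n = 0*4 = 0)
V(-7, -2) + n*√(-33 - 3/z/61) = -2 + 0*√(-33 - 3/61/61) = -2 + 0*√(-33 - 3*1/61*(1/61)) = -2 + 0*√(-33 - 3/61*1/61) = -2 + 0*√(-33 - 3/3721) = -2 + 0*√(-122796/3721) = -2 + 0*(18*I*√379/61) = -2 + 0 = -2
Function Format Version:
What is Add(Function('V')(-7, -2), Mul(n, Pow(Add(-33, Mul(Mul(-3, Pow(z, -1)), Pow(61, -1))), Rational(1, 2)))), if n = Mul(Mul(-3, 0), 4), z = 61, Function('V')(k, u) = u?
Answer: -2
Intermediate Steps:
n = 0 (n = Mul(0, 4) = 0)
Add(Function('V')(-7, -2), Mul(n, Pow(Add(-33, Mul(Mul(-3, Pow(z, -1)), Pow(61, -1))), Rational(1, 2)))) = Add(-2, Mul(0, Pow(Add(-33, Mul(Mul(-3, Pow(61, -1)), Pow(61, -1))), Rational(1, 2)))) = Add(-2, Mul(0, Pow(Add(-33, Mul(Mul(-3, Rational(1, 61)), Rational(1, 61))), Rational(1, 2)))) = Add(-2, Mul(0, Pow(Add(-33, Mul(Rational(-3, 61), Rational(1, 61))), Rational(1, 2)))) = Add(-2, Mul(0, Pow(Add(-33, Rational(-3, 3721)), Rational(1, 2)))) = Add(-2, Mul(0, Pow(Rational(-122796, 3721), Rational(1, 2)))) = Add(-2, Mul(0, Mul(Rational(18, 61), I, Pow(379, Rational(1, 2))))) = Add(-2, 0) = -2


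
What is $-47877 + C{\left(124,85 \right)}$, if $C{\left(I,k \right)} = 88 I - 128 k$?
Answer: $-47845$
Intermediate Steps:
$C{\left(I,k \right)} = - 128 k + 88 I$
$-47877 + C{\left(124,85 \right)} = -47877 + \left(\left(-128\right) 85 + 88 \cdot 124\right) = -47877 + \left(-10880 + 10912\right) = -47877 + 32 = -47845$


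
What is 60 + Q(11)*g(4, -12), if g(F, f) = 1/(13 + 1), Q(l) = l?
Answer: 851/14 ≈ 60.786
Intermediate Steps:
g(F, f) = 1/14
60 + Q(11)*g(4, -12) = 60 + 11*(1/14) = 60 + 11/14 = 851/14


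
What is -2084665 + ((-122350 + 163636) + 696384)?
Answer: -1346995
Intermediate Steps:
-2084665 + ((-122350 + 163636) + 696384) = -2084665 + (41286 + 696384) = -2084665 + 737670 = -1346995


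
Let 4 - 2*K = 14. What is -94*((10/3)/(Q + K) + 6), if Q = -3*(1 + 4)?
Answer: -1645/3 ≈ -548.33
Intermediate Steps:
K = -5 (K = 2 - ½*14 = 2 - 7 = -5)
Q = -15 (Q = -3*5 = -15)
-94*((10/3)/(Q + K) + 6) = -94*((10/3)/(-15 - 5) + 6) = -94*((10*(⅓))/(-20) + 6) = -94*(-1/20*10/3 + 6) = -94*(-⅙ + 6) = -94*35/6 = -1645/3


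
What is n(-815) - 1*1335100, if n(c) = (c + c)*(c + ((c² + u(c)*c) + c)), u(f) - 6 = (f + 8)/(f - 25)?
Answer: -30019303695/28 ≈ -1.0721e+9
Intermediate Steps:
u(f) = 6 + (8 + f)/(-25 + f) (u(f) = 6 + (f + 8)/(f - 25) = 6 + (8 + f)/(-25 + f))
n(c) = 2*c*(c² + 2*c + c*(-142 + 7*c)/(-25 + c)) (n(c) = (c + c)*(c + ((c² + ((-142 + 7*c)/(-25 + c))*c) + c)) = (2*c)*(c + ((c² + c*(-142 + 7*c)/(-25 + c)) + c)) = (2*c)*(c + (c + c² + c*(-142 + 7*c)/(-25 + c))) = (2*c)*(c² + 2*c + c*(-142 + 7*c)/(-25 + c)) = 2*c*(c² + 2*c + c*(-142 + 7*c)/(-25 + c)))
n(-815) - 1*1335100 = 2*(-815)²*(-192 + (-815)² - 16*(-815))/(-25 - 815) - 1*1335100 = 2*664225*(-192 + 664225 + 13040)/(-840) - 1335100 = 2*664225*(-1/840)*677073 - 1335100 = -29981920895/28 - 1335100 = -30019303695/28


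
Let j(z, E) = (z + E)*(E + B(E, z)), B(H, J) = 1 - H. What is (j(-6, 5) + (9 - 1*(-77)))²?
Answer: 7225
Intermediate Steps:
j(z, E) = E + z (j(z, E) = (z + E)*(E + (1 - E)) = (E + z)*1 = E + z)
(j(-6, 5) + (9 - 1*(-77)))² = ((5 - 6) + (9 - 1*(-77)))² = (-1 + (9 + 77))² = (-1 + 86)² = 85² = 7225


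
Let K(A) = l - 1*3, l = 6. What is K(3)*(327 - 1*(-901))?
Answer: 3684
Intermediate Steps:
K(A) = 3 (K(A) = 6 - 1*3 = 6 - 3 = 3)
K(3)*(327 - 1*(-901)) = 3*(327 - 1*(-901)) = 3*(327 + 901) = 3*1228 = 3684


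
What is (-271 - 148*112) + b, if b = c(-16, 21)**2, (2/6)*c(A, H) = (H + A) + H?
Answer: -10763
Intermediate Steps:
c(A, H) = 3*A + 6*H (c(A, H) = 3*((H + A) + H) = 3*((A + H) + H) = 3*(A + 2*H) = 3*A + 6*H)
b = 6084 (b = (3*(-16) + 6*21)**2 = (-48 + 126)**2 = 78**2 = 6084)
(-271 - 148*112) + b = (-271 - 148*112) + 6084 = (-271 - 16576) + 6084 = -16847 + 6084 = -10763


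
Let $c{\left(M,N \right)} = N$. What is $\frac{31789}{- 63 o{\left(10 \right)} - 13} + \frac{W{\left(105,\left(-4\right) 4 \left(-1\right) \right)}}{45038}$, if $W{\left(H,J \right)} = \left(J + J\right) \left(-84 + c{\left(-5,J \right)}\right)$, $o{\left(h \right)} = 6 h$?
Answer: $- \frac{719983275}{85414567} \approx -8.4293$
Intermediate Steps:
$W{\left(H,J \right)} = 2 J \left(-84 + J\right)$ ($W{\left(H,J \right)} = \left(J + J\right) \left(-84 + J\right) = 2 J \left(-84 + J\right)$)
$\frac{31789}{- 63 o{\left(10 \right)} - 13} + \frac{W{\left(105,\left(-4\right) 4 \left(-1\right) \right)}}{45038} = \frac{31789}{- 63 \cdot 6 \cdot 10 - 13} + \frac{2 \left(-4\right) 4 \left(-1\right) \left(-84 + \left(-4\right) 4 \left(-1\right)\right)}{45038} = \frac{31789}{\left(-63\right) 60 - 13} + 2 \left(\left(-16\right) \left(-1\right)\right) \left(-84 - -16\right) \frac{1}{45038} = \frac{31789}{-3780 - 13} + 2 \cdot 16 \left(-84 + 16\right) \frac{1}{45038} = \frac{31789}{-3793} + 2 \cdot 16 \left(-68\right) \frac{1}{45038} = 31789 \left(- \frac{1}{3793}\right) - \frac{1088}{22519} = - \frac{31789}{3793} - \frac{1088}{22519} = - \frac{719983275}{85414567}$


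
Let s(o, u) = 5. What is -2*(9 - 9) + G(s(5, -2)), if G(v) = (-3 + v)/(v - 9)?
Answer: -½ ≈ -0.50000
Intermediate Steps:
G(v) = (-3 + v)/(-9 + v)
-2*(9 - 9) + G(s(5, -2)) = -2*(9 - 9) + (-3 + 5)/(-9 + 5) = -2*0 + 2/(-4) = 0 - ¼*2 = 0 - ½ = -½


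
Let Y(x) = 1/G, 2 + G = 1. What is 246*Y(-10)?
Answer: -246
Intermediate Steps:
G = -1 (G = -2 + 1 = -1)
Y(x) = -1 (Y(x) = 1/(-1) = -1)
246*Y(-10) = 246*(-1) = -246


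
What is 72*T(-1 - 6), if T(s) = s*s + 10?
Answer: 4248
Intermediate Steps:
T(s) = 10 + s**2 (T(s) = s**2 + 10 = 10 + s**2)
72*T(-1 - 6) = 72*(10 + (-1 - 6)**2) = 72*(10 + (-7)**2) = 72*(10 + 49) = 72*59 = 4248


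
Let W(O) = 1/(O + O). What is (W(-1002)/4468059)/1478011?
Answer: -1/13234096062700596 ≈ -7.5562e-17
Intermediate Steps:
W(O) = 1/(2*O)
(W(-1002)/4468059)/1478011 = (((½)/(-1002))/4468059)/1478011 = (((½)*(-1/1002))*(1/4468059))*(1/1478011) = -1/2004*1/4468059*(1/1478011) = -1/8953990236*1/1478011 = -1/13234096062700596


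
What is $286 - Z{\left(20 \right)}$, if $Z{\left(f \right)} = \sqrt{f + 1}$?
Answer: $286 - \sqrt{21} \approx 281.42$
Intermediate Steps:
$Z{\left(f \right)} = \sqrt{1 + f}$
$286 - Z{\left(20 \right)} = 286 - \sqrt{1 + 20} = 286 - \sqrt{21}$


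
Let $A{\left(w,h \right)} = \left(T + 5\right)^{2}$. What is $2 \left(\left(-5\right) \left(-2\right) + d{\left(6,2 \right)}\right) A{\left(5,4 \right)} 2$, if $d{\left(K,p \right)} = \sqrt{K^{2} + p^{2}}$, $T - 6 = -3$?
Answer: $2560 + 512 \sqrt{10} \approx 4179.1$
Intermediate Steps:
$T = 3$ ($T = 6 - 3 = 3$)
$A{\left(w,h \right)} = 64$ ($A{\left(w,h \right)} = \left(3 + 5\right)^{2} = 8^{2} = 64$)
$2 \left(\left(-5\right) \left(-2\right) + d{\left(6,2 \right)}\right) A{\left(5,4 \right)} 2 = 2 \left(\left(-5\right) \left(-2\right) + \sqrt{6^{2} + 2^{2}}\right) 64 \cdot 2 = 2 \left(10 + \sqrt{36 + 4}\right) 64 \cdot 2 = 2 \left(10 + \sqrt{40}\right) 64 \cdot 2 = 2 \left(10 + 2 \sqrt{10}\right) 64 \cdot 2 = 2 \left(640 + 128 \sqrt{10}\right) 2 = \left(1280 + 256 \sqrt{10}\right) 2 = 2560 + 512 \sqrt{10}$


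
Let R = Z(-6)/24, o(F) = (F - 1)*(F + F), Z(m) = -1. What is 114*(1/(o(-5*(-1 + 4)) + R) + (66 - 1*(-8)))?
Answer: 97177020/11519 ≈ 8436.2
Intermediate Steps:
o(F) = 2*F*(-1 + F) (o(F) = (-1 + F)*(2*F) = 2*F*(-1 + F))
R = -1/24 ≈ -0.041667
114*(1/(o(-5*(-1 + 4)) + R) + (66 - 1*(-8))) = 114*(1/(2*(-5*(-1 + 4))*(-1 - 5*(-1 + 4)) - 1/24) + (66 - 1*(-8))) = 114*(1/(2*(-5*3)*(-1 - 5*3) - 1/24) + (66 + 8)) = 114*(1/(2*(-15)*(-1 - 15) - 1/24) + 74) = 114*(1/(2*(-15)*(-16) - 1/24) + 74) = 114*(1/(480 - 1/24) + 74) = 114*(1/(11519/24) + 74) = 114*(24/11519 + 74) = 114*(852430/11519) = 97177020/11519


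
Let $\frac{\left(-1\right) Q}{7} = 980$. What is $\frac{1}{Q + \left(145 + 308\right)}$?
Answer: $- \frac{1}{6407} \approx -0.00015608$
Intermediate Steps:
$Q = -6860$ ($Q = \left(-7\right) 980 = -6860$)
$\frac{1}{Q + \left(145 + 308\right)} = \frac{1}{-6860 + \left(145 + 308\right)} = \frac{1}{-6860 + 453} = \frac{1}{-6407} = - \frac{1}{6407}$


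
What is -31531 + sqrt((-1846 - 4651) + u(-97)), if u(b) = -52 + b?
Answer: -31531 + I*sqrt(6646) ≈ -31531.0 + 81.523*I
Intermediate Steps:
-31531 + sqrt((-1846 - 4651) + u(-97)) = -31531 + sqrt((-1846 - 4651) + (-52 - 97)) = -31531 + sqrt(-6497 - 149) = -31531 + sqrt(-6646) = -31531 + I*sqrt(6646)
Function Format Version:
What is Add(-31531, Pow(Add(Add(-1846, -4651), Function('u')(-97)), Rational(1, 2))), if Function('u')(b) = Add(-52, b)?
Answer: Add(-31531, Mul(I, Pow(6646, Rational(1, 2)))) ≈ Add(-31531., Mul(81.523, I))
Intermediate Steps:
Add(-31531, Pow(Add(Add(-1846, -4651), Function('u')(-97)), Rational(1, 2))) = Add(-31531, Pow(Add(Add(-1846, -4651), Add(-52, -97)), Rational(1, 2))) = Add(-31531, Pow(Add(-6497, -149), Rational(1, 2))) = Add(-31531, Pow(-6646, Rational(1, 2))) = Add(-31531, Mul(I, Pow(6646, Rational(1, 2))))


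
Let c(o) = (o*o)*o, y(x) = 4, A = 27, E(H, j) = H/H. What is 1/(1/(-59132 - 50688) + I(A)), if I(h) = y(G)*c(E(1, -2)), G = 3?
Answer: 109820/439279 ≈ 0.25000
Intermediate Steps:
E(H, j) = 1
c(o) = o**3 (c(o) = o**2*o = o**3)
I(h) = 4 (I(h) = 4*1**3 = 4*1 = 4)
1/(1/(-59132 - 50688) + I(A)) = 1/(1/(-59132 - 50688) + 4) = 1/(1/(-109820) + 4) = 1/(-1/109820 + 4) = 1/(439279/109820) = 109820/439279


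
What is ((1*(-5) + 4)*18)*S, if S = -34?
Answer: 612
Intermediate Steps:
((1*(-5) + 4)*18)*S = ((1*(-5) + 4)*18)*(-34) = ((-5 + 4)*18)*(-34) = -1*18*(-34) = -18*(-34) = 612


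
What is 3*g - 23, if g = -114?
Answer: -365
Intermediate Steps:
3*g - 23 = 3*(-114) - 23 = -342 - 23 = -365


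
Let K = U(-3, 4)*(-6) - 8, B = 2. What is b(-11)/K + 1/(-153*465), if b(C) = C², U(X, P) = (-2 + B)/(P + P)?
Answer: -8608553/569160 ≈ -15.125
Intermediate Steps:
U(X, P) = 0 (U(X, P) = (-2 + 2)/(P + P) = 0/((2*P)) = 0*(1/(2*P)) = 0)
K = -8 (K = 0*(-6) - 8 = 0 - 8 = -8)
b(-11)/K + 1/(-153*465) = (-11)²/(-8) + 1/(-153*465) = 121*(-⅛) - 1/153*1/465 = -121/8 - 1/71145 = -8608553/569160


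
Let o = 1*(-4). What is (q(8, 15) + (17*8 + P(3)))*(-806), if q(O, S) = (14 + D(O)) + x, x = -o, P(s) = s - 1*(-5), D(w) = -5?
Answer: -126542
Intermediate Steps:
o = -4
P(s) = 5 + s (P(s) = s + 5 = 5 + s)
x = 4 (x = -1*(-4) = 4)
q(O, S) = 13 (q(O, S) = (14 - 5) + 4 = 9 + 4 = 13)
(q(8, 15) + (17*8 + P(3)))*(-806) = (13 + (17*8 + (5 + 3)))*(-806) = (13 + (136 + 8))*(-806) = (13 + 144)*(-806) = 157*(-806) = -126542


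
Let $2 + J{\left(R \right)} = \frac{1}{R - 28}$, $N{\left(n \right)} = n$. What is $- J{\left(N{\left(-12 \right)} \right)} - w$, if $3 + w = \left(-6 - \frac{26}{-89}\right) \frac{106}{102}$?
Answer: $\frac{1989299}{181560} \approx 10.957$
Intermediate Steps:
$J{\left(R \right)} = -2 + \frac{1}{-28 + R}$ ($J{\left(R \right)} = -2 + \frac{1}{R - 28} = -2 + \frac{1}{-28 + R}$)
$w = - \frac{40541}{4539}$ ($w = -3 + \left(-6 - \frac{26}{-89}\right) \frac{106}{102} = -3 + \left(-6 - - \frac{26}{89}\right) 106 \cdot \frac{1}{102} = -3 + \left(-6 + \frac{26}{89}\right) \frac{53}{51} = -3 - \frac{26924}{4539} = - \frac{40541}{4539} \approx -8.9317$)
$- J{\left(N{\left(-12 \right)} \right)} - w = - \frac{57 - -24}{-28 - 12} - - \frac{40541}{4539} = - \frac{57 + 24}{-40} + \frac{40541}{4539} = - \frac{\left(-1\right) 81}{40} + \frac{40541}{4539} = \left(-1\right) \left(- \frac{81}{40}\right) + \frac{40541}{4539} = \frac{81}{40} + \frac{40541}{4539} = \frac{1989299}{181560}$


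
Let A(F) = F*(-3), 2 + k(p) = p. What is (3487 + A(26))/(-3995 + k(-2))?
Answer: -3409/3999 ≈ -0.85246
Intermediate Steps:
k(p) = -2 + p
A(F) = -3*F
(3487 + A(26))/(-3995 + k(-2)) = (3487 - 3*26)/(-3995 + (-2 - 2)) = (3487 - 78)/(-3995 - 4) = 3409/(-3999) = 3409*(-1/3999) = -3409/3999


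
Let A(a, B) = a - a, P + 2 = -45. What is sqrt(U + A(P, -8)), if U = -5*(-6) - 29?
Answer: 1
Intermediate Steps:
P = -47 (P = -2 - 45 = -47)
A(a, B) = 0
U = 1 (U = 30 - 29 = 1)
sqrt(U + A(P, -8)) = sqrt(1 + 0) = sqrt(1) = 1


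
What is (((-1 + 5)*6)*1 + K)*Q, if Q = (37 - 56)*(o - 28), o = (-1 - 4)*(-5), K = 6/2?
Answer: 1539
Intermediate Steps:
K = 3 (K = 6*(½) = 3)
o = 25 (o = -5*(-5) = 25)
Q = 57 (Q = (37 - 56)*(25 - 28) = -19*(-3) = 57)
(((-1 + 5)*6)*1 + K)*Q = (((-1 + 5)*6)*1 + 3)*57 = ((4*6)*1 + 3)*57 = (24*1 + 3)*57 = (24 + 3)*57 = 27*57 = 1539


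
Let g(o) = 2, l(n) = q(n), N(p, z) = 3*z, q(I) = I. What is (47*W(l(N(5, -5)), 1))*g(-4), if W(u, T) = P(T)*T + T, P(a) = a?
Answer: 188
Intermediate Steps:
l(n) = n
W(u, T) = T + T² (W(u, T) = T*T + T = T² + T = T + T²)
(47*W(l(N(5, -5)), 1))*g(-4) = (47*(1*(1 + 1)))*2 = (47*(1*2))*2 = (47*2)*2 = 94*2 = 188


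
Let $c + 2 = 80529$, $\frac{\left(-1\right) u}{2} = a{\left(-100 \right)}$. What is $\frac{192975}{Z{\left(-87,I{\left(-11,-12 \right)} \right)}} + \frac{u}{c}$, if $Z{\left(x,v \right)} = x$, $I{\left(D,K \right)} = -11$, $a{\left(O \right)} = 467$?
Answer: $- \frac{5179926361}{2335283} \approx -2218.1$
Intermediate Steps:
$u = -934$ ($u = \left(-2\right) 467 = -934$)
$c = 80527$ ($c = -2 + 80529 = 80527$)
$\frac{192975}{Z{\left(-87,I{\left(-11,-12 \right)} \right)}} + \frac{u}{c} = \frac{192975}{-87} - \frac{934}{80527} = 192975 \left(- \frac{1}{87}\right) - \frac{934}{80527} = - \frac{64325}{29} - \frac{934}{80527} = - \frac{5179926361}{2335283}$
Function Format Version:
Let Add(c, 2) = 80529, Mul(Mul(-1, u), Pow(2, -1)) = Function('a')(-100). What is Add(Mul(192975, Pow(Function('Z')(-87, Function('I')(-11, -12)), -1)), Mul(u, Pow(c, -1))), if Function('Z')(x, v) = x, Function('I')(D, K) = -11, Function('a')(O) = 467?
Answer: Rational(-5179926361, 2335283) ≈ -2218.1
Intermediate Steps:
u = -934 (u = Mul(-2, 467) = -934)
c = 80527 (c = Add(-2, 80529) = 80527)
Add(Mul(192975, Pow(Function('Z')(-87, Function('I')(-11, -12)), -1)), Mul(u, Pow(c, -1))) = Add(Mul(192975, Pow(-87, -1)), Mul(-934, Pow(80527, -1))) = Add(Mul(192975, Rational(-1, 87)), Mul(-934, Rational(1, 80527))) = Add(Rational(-64325, 29), Rational(-934, 80527)) = Rational(-5179926361, 2335283)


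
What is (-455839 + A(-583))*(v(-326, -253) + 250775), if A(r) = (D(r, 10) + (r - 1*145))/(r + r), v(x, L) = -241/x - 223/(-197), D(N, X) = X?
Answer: -40378007829863925/353221 ≈ -1.1431e+11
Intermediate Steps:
v(x, L) = 223/197 - 241/x (v(x, L) = -241/x - 223*(-1/197) = -241/x + 223/197 = 223/197 - 241/x)
A(r) = (-135 + r)/(2*r) (A(r) = (10 + (r - 1*145))/(r + r) = (10 + (r - 145))/((2*r)) = (10 + (-145 + r))*(1/(2*r)) = (-135 + r)*(1/(2*r)) = (-135 + r)/(2*r))
(-455839 + A(-583))*(v(-326, -253) + 250775) = (-455839 + (½)*(-135 - 583)/(-583))*((223/197 - 241/(-326)) + 250775) = (-455839 + (½)*(-1/583)*(-718))*((223/197 - 241*(-1/326)) + 250775) = (-455839 + 359/583)*((223/197 + 241/326) + 250775) = -265753778*(120175/64222 + 250775)/583 = -265753778/583*16105392225/64222 = -40378007829863925/353221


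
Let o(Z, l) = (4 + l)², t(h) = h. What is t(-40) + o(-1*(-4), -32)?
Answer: 744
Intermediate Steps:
t(-40) + o(-1*(-4), -32) = -40 + (4 - 32)² = -40 + (-28)² = -40 + 784 = 744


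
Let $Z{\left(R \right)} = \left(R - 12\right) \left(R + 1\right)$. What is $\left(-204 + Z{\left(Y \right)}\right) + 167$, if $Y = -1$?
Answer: $-37$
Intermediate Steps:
$Z{\left(R \right)} = \left(1 + R\right) \left(-12 + R\right)$ ($Z{\left(R \right)} = \left(-12 + R\right) \left(1 + R\right) = \left(1 + R\right) \left(-12 + R\right)$)
$\left(-204 + Z{\left(Y \right)}\right) + 167 = \left(-204 - \left(1 - 1\right)\right) + 167 = \left(-204 + \left(-12 + 1 + 11\right)\right) + 167 = \left(-204 + 0\right) + 167 = -204 + 167 = -37$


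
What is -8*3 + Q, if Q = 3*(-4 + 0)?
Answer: -36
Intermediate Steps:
Q = -12 (Q = 3*(-4) = -12)
-8*3 + Q = -8*3 - 12 = -24 - 12 = -36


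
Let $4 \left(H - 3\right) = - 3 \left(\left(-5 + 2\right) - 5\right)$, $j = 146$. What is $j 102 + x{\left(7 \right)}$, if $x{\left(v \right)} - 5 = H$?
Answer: $14906$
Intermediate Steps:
$H = 9$ ($H = 3 + \frac{\left(-3\right) \left(\left(-5 + 2\right) - 5\right)}{4} = 3 + \frac{\left(-3\right) \left(-3 - 5\right)}{4} = 3 + \frac{\left(-3\right) \left(-8\right)}{4} = 3 + \frac{1}{4} \cdot 24 = 3 + 6 = 9$)
$x{\left(v \right)} = 14$ ($x{\left(v \right)} = 5 + 9 = 14$)
$j 102 + x{\left(7 \right)} = 146 \cdot 102 + 14 = 14892 + 14 = 14906$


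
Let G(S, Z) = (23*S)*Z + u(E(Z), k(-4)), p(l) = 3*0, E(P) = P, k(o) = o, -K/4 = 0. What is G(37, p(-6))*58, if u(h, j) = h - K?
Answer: 0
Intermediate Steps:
K = 0 (K = -4*0 = 0)
u(h, j) = h (u(h, j) = h - 1*0 = h + 0 = h)
p(l) = 0
G(S, Z) = Z + 23*S*Z (G(S, Z) = (23*S)*Z + Z = 23*S*Z + Z = Z + 23*S*Z)
G(37, p(-6))*58 = (0*(1 + 23*37))*58 = (0*(1 + 851))*58 = (0*852)*58 = 0*58 = 0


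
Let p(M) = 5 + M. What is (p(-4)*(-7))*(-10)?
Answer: 70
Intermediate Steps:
(p(-4)*(-7))*(-10) = ((5 - 4)*(-7))*(-10) = (1*(-7))*(-10) = -7*(-10) = 70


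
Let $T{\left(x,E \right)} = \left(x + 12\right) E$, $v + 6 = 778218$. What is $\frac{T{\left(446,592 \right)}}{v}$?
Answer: $\frac{67784}{194553} \approx 0.34841$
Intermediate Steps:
$v = 778212$ ($v = -6 + 778218 = 778212$)
$T{\left(x,E \right)} = E \left(12 + x\right)$ ($T{\left(x,E \right)} = \left(12 + x\right) E = E \left(12 + x\right)$)
$\frac{T{\left(446,592 \right)}}{v} = \frac{592 \left(12 + 446\right)}{778212} = 592 \cdot 458 \cdot \frac{1}{778212} = 271136 \cdot \frac{1}{778212} = \frac{67784}{194553}$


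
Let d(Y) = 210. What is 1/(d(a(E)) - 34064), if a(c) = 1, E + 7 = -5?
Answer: -1/33854 ≈ -2.9539e-5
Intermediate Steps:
E = -12 (E = -7 - 5 = -12)
1/(d(a(E)) - 34064) = 1/(210 - 34064) = 1/(-33854) = -1/33854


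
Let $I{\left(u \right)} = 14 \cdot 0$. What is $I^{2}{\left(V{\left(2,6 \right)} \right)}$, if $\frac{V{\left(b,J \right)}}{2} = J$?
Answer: $0$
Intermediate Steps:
$V{\left(b,J \right)} = 2 J$
$I{\left(u \right)} = 0$
$I^{2}{\left(V{\left(2,6 \right)} \right)} = 0^{2} = 0$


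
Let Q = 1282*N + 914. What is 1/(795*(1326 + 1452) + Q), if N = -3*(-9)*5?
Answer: 1/2382494 ≈ 4.1973e-7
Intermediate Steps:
N = 135 (N = 27*5 = 135)
Q = 173984 (Q = 1282*135 + 914 = 173070 + 914 = 173984)
1/(795*(1326 + 1452) + Q) = 1/(795*(1326 + 1452) + 173984) = 1/(795*2778 + 173984) = 1/(2208510 + 173984) = 1/2382494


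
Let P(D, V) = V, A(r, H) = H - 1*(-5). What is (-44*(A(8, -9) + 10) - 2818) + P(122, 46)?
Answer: -3036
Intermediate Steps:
A(r, H) = 5 + H (A(r, H) = H + 5 = 5 + H)
(-44*(A(8, -9) + 10) - 2818) + P(122, 46) = (-44*((5 - 9) + 10) - 2818) + 46 = (-44*(-4 + 10) - 2818) + 46 = (-44*6 - 2818) + 46 = (-264 - 2818) + 46 = -3082 + 46 = -3036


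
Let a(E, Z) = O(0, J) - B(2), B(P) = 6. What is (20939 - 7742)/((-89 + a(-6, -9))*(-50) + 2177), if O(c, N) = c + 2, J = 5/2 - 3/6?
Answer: 13197/6827 ≈ 1.9331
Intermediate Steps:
J = 2 (J = 5*(½) - 3*⅙ = 5/2 - ½ = 2)
O(c, N) = 2 + c
a(E, Z) = -4 (a(E, Z) = (2 + 0) - 1*6 = 2 - 6 = -4)
(20939 - 7742)/((-89 + a(-6, -9))*(-50) + 2177) = (20939 - 7742)/((-89 - 4)*(-50) + 2177) = 13197/(-93*(-50) + 2177) = 13197/(4650 + 2177) = 13197/6827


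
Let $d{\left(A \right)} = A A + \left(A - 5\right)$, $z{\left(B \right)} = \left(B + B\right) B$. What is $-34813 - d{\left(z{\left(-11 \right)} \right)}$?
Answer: $-93614$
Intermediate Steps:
$z{\left(B \right)} = 2 B^{2}$ ($z{\left(B \right)} = 2 B B = 2 B^{2}$)
$d{\left(A \right)} = -5 + A + A^{2}$ ($d{\left(A \right)} = A^{2} + \left(A - 5\right) = A^{2} + \left(-5 + A\right) = -5 + A + A^{2}$)
$-34813 - d{\left(z{\left(-11 \right)} \right)} = -34813 - \left(-5 + 2 \left(-11\right)^{2} + \left(2 \left(-11\right)^{2}\right)^{2}\right) = -34813 - \left(-5 + 2 \cdot 121 + \left(2 \cdot 121\right)^{2}\right) = -34813 - \left(-5 + 242 + 242^{2}\right) = -34813 - \left(-5 + 242 + 58564\right) = -34813 - 58801 = -93614$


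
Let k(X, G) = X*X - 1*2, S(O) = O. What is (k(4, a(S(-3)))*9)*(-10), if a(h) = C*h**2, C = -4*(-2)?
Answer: -1260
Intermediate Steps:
C = 8
a(h) = 8*h**2
k(X, G) = -2 + X**2 (k(X, G) = X**2 - 2 = -2 + X**2)
(k(4, a(S(-3)))*9)*(-10) = ((-2 + 4**2)*9)*(-10) = ((-2 + 16)*9)*(-10) = (14*9)*(-10) = 126*(-10) = -1260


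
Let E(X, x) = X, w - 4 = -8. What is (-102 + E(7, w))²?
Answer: 9025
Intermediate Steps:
w = -4 (w = 4 - 8 = -4)
(-102 + E(7, w))² = (-102 + 7)² = (-95)² = 9025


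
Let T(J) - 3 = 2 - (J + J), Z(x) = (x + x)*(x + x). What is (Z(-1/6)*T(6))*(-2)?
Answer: 14/9 ≈ 1.5556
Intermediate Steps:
Z(x) = 4*x² (Z(x) = (2*x)*(2*x) = 4*x²)
T(J) = 5 - 2*J (T(J) = 3 + (2 - (J + J)) = 3 + (2 - 2*J) = 5 - 2*J)
(Z(-1/6)*T(6))*(-2) = ((4*(-1/6)²)*(5 - 2*6))*(-2) = ((4*(-1*⅙)²)*(5 - 12))*(-2) = ((4*(-⅙)²)*(-7))*(-2) = ((4*(1/36))*(-7))*(-2) = ((⅑)*(-7))*(-2) = -7/9*(-2) = 14/9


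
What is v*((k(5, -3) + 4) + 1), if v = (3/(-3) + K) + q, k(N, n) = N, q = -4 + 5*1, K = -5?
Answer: -50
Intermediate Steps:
q = 1 (q = -4 + 5 = 1)
v = -5 (v = (3/(-3) - 5) + 1 = (3*(-1/3) - 5) + 1 = (-1 - 5) + 1 = -6 + 1 = -5)
v*((k(5, -3) + 4) + 1) = -5*((5 + 4) + 1) = -5*(9 + 1) = -5*10 = -50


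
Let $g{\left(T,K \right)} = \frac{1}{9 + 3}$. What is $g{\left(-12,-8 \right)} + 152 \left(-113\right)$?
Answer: $- \frac{206111}{12} \approx -17176.0$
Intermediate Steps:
$g{\left(T,K \right)} = \frac{1}{12}$
$g{\left(-12,-8 \right)} + 152 \left(-113\right) = \frac{1}{12} + 152 \left(-113\right) = \frac{1}{12} - 17176 = - \frac{206111}{12}$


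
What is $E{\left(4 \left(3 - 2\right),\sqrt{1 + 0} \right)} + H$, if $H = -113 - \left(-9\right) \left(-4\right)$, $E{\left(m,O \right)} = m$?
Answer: $-145$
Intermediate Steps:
$H = -149$ ($H = -113 - 36 = -149$)
$E{\left(4 \left(3 - 2\right),\sqrt{1 + 0} \right)} + H = 4 \left(3 - 2\right) - 149 = 4 \cdot 1 - 149 = 4 - 149 = -145$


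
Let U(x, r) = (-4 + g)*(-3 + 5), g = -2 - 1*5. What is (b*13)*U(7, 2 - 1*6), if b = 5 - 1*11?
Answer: 1716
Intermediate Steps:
b = -6 (b = 5 - 11 = -6)
g = -7 (g = -2 - 5 = -7)
U(x, r) = -22 (U(x, r) = (-4 - 7)*(-3 + 5) = -11*2 = -22)
(b*13)*U(7, 2 - 1*6) = -6*13*(-22) = -78*(-22) = 1716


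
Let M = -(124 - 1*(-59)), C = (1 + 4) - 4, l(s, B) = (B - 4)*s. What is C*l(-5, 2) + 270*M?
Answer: -49400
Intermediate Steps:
l(s, B) = s*(-4 + B) (l(s, B) = (-4 + B)*s = s*(-4 + B))
C = 1 (C = 5 - 4 = 1)
M = -183 (M = -(124 + 59) = -1*183 = -183)
C*l(-5, 2) + 270*M = 1*(-5*(-4 + 2)) + 270*(-183) = 1*(-5*(-2)) - 49410 = 1*10 - 49410 = 10 - 49410 = -49400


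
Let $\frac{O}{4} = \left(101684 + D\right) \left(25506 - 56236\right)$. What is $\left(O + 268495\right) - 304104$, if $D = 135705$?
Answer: $-29179891489$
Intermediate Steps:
$O = -29179855880$ ($O = 4 \left(101684 + 135705\right) \left(25506 - 56236\right) = 4 \cdot 237389 \left(-30730\right) = 4 \left(-7294963970\right) = -29179855880$)
$\left(O + 268495\right) - 304104 = \left(-29179855880 + 268495\right) - 304104 = -29179587385 - 304104 = -29179891489$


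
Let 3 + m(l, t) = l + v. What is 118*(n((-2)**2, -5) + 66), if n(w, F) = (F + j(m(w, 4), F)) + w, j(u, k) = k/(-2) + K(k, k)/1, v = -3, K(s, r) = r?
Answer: 7375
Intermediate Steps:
m(l, t) = -6 + l (m(l, t) = -3 + (l - 3) = -3 + (-3 + l) = -6 + l)
j(u, k) = k/2 (j(u, k) = k/(-2) + k/1 = k*(-1/2) + k*1 = -k/2 + k = k/2)
n(w, F) = w + 3*F/2 (n(w, F) = (F + F/2) + w = 3*F/2 + w = w + 3*F/2)
118*(n((-2)**2, -5) + 66) = 118*(((-2)**2 + (3/2)*(-5)) + 66) = 118*((4 - 15/2) + 66) = 118*(-7/2 + 66) = 118*(125/2) = 7375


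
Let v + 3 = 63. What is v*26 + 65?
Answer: 1625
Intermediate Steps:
v = 60 (v = -3 + 63 = 60)
v*26 + 65 = 60*26 + 65 = 1560 + 65 = 1625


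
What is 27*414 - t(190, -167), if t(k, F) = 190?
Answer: 10988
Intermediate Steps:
27*414 - t(190, -167) = 27*414 - 1*190 = 11178 - 190 = 10988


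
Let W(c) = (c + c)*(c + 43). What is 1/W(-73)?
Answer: 1/4380 ≈ 0.00022831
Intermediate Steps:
W(c) = 2*c*(43 + c) (W(c) = (2*c)*(43 + c) = 2*c*(43 + c))
1/W(-73) = 1/(2*(-73)*(43 - 73)) = 1/(2*(-73)*(-30)) = 1/4380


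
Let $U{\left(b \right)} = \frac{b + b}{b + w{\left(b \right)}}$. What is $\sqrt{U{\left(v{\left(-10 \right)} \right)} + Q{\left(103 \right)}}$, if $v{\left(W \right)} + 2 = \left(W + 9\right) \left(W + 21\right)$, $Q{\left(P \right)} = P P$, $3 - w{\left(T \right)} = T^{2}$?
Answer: $\frac{\sqrt{339927623}}{179} \approx 103.0$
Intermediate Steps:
$w{\left(T \right)} = 3 - T^{2}$
$Q{\left(P \right)} = P^{2}$
$v{\left(W \right)} = -2 + \left(9 + W\right) \left(21 + W\right)$ ($v{\left(W \right)} = -2 + \left(W + 9\right) \left(W + 21\right) = -2 + \left(9 + W\right) \left(21 + W\right)$)
$U{\left(b \right)} = \frac{2 b}{3 + b - b^{2}}$ ($U{\left(b \right)} = \frac{b + b}{b - \left(-3 + b^{2}\right)} = \frac{2 b}{3 + b - b^{2}}$)
$\sqrt{U{\left(v{\left(-10 \right)} \right)} + Q{\left(103 \right)}} = \sqrt{\frac{2 \left(187 + \left(-10\right)^{2} + 30 \left(-10\right)\right)}{3 + \left(187 + \left(-10\right)^{2} + 30 \left(-10\right)\right) - \left(187 + \left(-10\right)^{2} + 30 \left(-10\right)\right)^{2}} + 103^{2}} = \sqrt{\frac{2 \left(187 + 100 - 300\right)}{3 + \left(187 + 100 - 300\right) - \left(187 + 100 - 300\right)^{2}} + 10609} = \sqrt{2 \left(-13\right) \frac{1}{3 - 13 - \left(-13\right)^{2}} + 10609} = \sqrt{2 \left(-13\right) \frac{1}{3 - 13 - 169} + 10609} = \sqrt{2 \left(-13\right) \frac{1}{-179} + 10609} = \sqrt{2 \left(-13\right) \left(- \frac{1}{179}\right) + 10609} = \sqrt{\frac{26}{179} + 10609} = \sqrt{\frac{1899037}{179}} = \frac{\sqrt{339927623}}{179}$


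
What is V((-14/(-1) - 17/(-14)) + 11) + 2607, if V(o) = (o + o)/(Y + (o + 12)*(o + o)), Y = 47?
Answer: 523884395/200951 ≈ 2607.0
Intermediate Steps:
V(o) = 2*o/(47 + 2*o*(12 + o)) (V(o) = (o + o)/(47 + (o + 12)*(o + o)) = (2*o)/(47 + (12 + o)*(2*o)) = (2*o)/(47 + 2*o*(12 + o)) = 2*o/(47 + 2*o*(12 + o)))
V((-14/(-1) - 17/(-14)) + 11) + 2607 = 2*((-14/(-1) - 17/(-14)) + 11)/(47 + 2*((-14/(-1) - 17/(-14)) + 11)² + 24*((-14/(-1) - 17/(-14)) + 11)) + 2607 = 2*((-14*(-1) - 17*(-1/14)) + 11)/(47 + 2*((-14*(-1) - 17*(-1/14)) + 11)² + 24*((-14*(-1) - 17*(-1/14)) + 11)) + 2607 = 2*((14 + 17/14) + 11)/(47 + 2*((14 + 17/14) + 11)² + 24*((14 + 17/14) + 11)) + 2607 = 2*(213/14 + 11)/(47 + 2*(213/14 + 11)² + 24*(213/14 + 11)) + 2607 = 2*(367/14)/(47 + 2*(367/14)² + 24*(367/14)) + 2607 = 2*(367/14)/(47 + 2*(134689/196) + 4404/7) + 2607 = 2*(367/14)/(47 + 134689/98 + 4404/7) + 2607 = 2*(367/14)/(200951/98) + 2607 = 2*(367/14)*(98/200951) + 2607 = 5138/200951 + 2607 = 523884395/200951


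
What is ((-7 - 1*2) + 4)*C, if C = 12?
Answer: -60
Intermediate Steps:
((-7 - 1*2) + 4)*C = ((-7 - 1*2) + 4)*12 = ((-7 - 2) + 4)*12 = (-9 + 4)*12 = -5*12 = -60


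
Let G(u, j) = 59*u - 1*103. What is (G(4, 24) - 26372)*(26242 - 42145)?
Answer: 417278817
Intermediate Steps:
G(u, j) = -103 + 59*u (G(u, j) = 59*u - 103 = -103 + 59*u)
(G(4, 24) - 26372)*(26242 - 42145) = ((-103 + 59*4) - 26372)*(26242 - 42145) = ((-103 + 236) - 26372)*(-15903) = (133 - 26372)*(-15903) = -26239*(-15903) = 417278817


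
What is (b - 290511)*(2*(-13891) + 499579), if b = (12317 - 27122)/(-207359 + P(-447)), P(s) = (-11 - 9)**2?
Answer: -28366252645365468/206959 ≈ -1.3706e+11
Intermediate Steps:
P(s) = 400 (P(s) = (-20)**2 = 400)
b = 14805/206959 (b = (12317 - 27122)/(-207359 + 400) = -14805/(-206959) = -14805*(-1/206959) = 14805/206959 ≈ 0.071536)
(b - 290511)*(2*(-13891) + 499579) = (14805/206959 - 290511)*(2*(-13891) + 499579) = -60123851244*(-27782 + 499579)/206959 = -60123851244/206959*471797 = -28366252645365468/206959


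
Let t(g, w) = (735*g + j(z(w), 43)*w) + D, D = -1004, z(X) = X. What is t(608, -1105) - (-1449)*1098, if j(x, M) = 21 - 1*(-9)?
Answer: 2003728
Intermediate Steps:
j(x, M) = 30 (j(x, M) = 21 + 9 = 30)
t(g, w) = -1004 + 30*w + 735*g (t(g, w) = (735*g + 30*w) - 1004 = (30*w + 735*g) - 1004 = -1004 + 30*w + 735*g)
t(608, -1105) - (-1449)*1098 = (-1004 + 30*(-1105) + 735*608) - (-1449)*1098 = (-1004 - 33150 + 446880) - 1*(-1591002) = 412726 + 1591002 = 2003728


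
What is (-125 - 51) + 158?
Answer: -18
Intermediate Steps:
(-125 - 51) + 158 = -176 + 158 = -18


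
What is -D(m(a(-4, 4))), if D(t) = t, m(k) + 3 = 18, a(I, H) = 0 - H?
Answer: -15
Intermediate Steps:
a(I, H) = -H
m(k) = 15 (m(k) = -3 + 18 = 15)
-D(m(a(-4, 4))) = -1*15 = -15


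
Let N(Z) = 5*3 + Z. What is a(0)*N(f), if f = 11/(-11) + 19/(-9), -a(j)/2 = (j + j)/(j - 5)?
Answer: 0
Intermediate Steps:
a(j) = -4*j/(-5 + j) (a(j) = -2*(j + j)/(j - 5) = -2*2*j/(-5 + j) = -4*j/(-5 + j))
f = -28/9 (f = 11*(-1/11) + 19*(-1/9) = -1 - 19/9 = -28/9 ≈ -3.1111)
N(Z) = 15 + Z
a(0)*N(f) = (-4*0/(-5 + 0))*(15 - 28/9) = -4*0/(-5)*(107/9) = -4*0*(-1/5)*(107/9) = 0*(107/9) = 0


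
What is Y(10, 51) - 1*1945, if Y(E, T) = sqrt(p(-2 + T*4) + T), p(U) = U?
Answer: -1945 + sqrt(253) ≈ -1929.1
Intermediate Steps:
Y(E, T) = sqrt(-2 + 5*T) (Y(E, T) = sqrt((-2 + T*4) + T) = sqrt((-2 + 4*T) + T) = sqrt(-2 + 5*T))
Y(10, 51) - 1*1945 = sqrt(-2 + 5*51) - 1*1945 = sqrt(-2 + 255) - 1945 = sqrt(253) - 1945 = -1945 + sqrt(253)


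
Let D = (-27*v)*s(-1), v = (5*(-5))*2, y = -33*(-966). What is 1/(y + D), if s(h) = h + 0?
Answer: 1/30528 ≈ 3.2757e-5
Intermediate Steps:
y = 31878
v = -50 (v = -25*2 = -50)
s(h) = h
D = -1350 (D = -27*(-50)*(-1) = 1350*(-1) = -1350)
1/(y + D) = 1/(31878 - 1350) = 1/30528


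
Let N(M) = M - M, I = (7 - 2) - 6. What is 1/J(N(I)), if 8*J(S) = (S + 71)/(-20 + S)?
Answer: -160/71 ≈ -2.2535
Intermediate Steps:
I = -1 (I = 5 - 6 = -1)
N(M) = 0
J(S) = (71 + S)/(8*(-20 + S)) (J(S) = ((S + 71)/(-20 + S))/8 = ((71 + S)/(-20 + S))/8 = (71 + S)/(8*(-20 + S)))
1/J(N(I)) = 1/((71 + 0)/(8*(-20 + 0))) = 1/((⅛)*71/(-20)) = 1/((⅛)*(-1/20)*71) = 1/(-71/160) = -160/71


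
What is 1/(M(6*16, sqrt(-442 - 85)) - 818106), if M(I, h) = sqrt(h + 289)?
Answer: -1/(818106 - sqrt(289 + I*sqrt(527))) ≈ -1.2224e-6 - 1.0081e-12*I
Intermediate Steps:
M(I, h) = sqrt(289 + h)
1/(M(6*16, sqrt(-442 - 85)) - 818106) = 1/(sqrt(289 + sqrt(-442 - 85)) - 818106) = 1/(sqrt(289 + sqrt(-527)) - 818106) = 1/(sqrt(289 + I*sqrt(527)) - 818106) = 1/(-818106 + sqrt(289 + I*sqrt(527)))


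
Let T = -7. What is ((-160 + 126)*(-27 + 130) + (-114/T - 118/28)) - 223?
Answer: -51981/14 ≈ -3712.9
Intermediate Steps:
((-160 + 126)*(-27 + 130) + (-114/T - 118/28)) - 223 = ((-160 + 126)*(-27 + 130) + (-114/(-7) - 118/28)) - 223 = (-34*103 + (-114*(-1/7) - 118*1/28)) - 223 = (-3502 + (114/7 - 59/14)) - 223 = (-3502 + 169/14) - 223 = -48859/14 - 223 = -51981/14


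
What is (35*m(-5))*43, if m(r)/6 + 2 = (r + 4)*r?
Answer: 27090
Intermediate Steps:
m(r) = -12 + 6*r*(4 + r) (m(r) = -12 + 6*((r + 4)*r) = -12 + 6*((4 + r)*r) = -12 + 6*(r*(4 + r)) = -12 + 6*r*(4 + r))
(35*m(-5))*43 = (35*(-12 + 6*(-5)**2 + 24*(-5)))*43 = (35*(-12 + 6*25 - 120))*43 = (35*(-12 + 150 - 120))*43 = (35*18)*43 = 630*43 = 27090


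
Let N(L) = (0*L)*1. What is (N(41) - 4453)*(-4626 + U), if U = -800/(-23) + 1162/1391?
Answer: 653967989676/31993 ≈ 2.0441e+7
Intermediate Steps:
N(L) = 0 (N(L) = 0*1 = 0)
U = 1139526/31993 (U = -800*(-1/23) + 1162*(1/1391) = 800/23 + 1162/1391 = 1139526/31993 ≈ 35.618)
(N(41) - 4453)*(-4626 + U) = (0 - 4453)*(-4626 + 1139526/31993) = -4453*(-146860092/31993) = 653967989676/31993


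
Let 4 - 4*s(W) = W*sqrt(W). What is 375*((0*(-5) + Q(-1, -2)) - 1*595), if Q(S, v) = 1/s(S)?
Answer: -3787125/17 - 1500*I/17 ≈ -2.2277e+5 - 88.235*I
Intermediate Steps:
s(W) = 1 - W**(3/2)/4 (s(W) = 1 - W*sqrt(W)/4 = 1 - W**(3/2)/4)
Q(S, v) = 1/(1 - S**(3/2)/4)
375*((0*(-5) + Q(-1, -2)) - 1*595) = 375*((0*(-5) - 4/(-4 + (-1)**(3/2))) - 1*595) = 375*((0 - 4*(-4 + I)/17) - 595) = 375*(-4*(-4 + I)/17 - 595) = 375*(-595 - 4*(-4 + I)/17) = -223125 - 1500*(-4 + I)/17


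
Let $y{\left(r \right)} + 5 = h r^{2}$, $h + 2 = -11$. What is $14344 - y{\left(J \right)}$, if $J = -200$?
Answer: $534349$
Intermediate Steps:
$h = -13$ ($h = -2 - 11 = -13$)
$y{\left(r \right)} = -5 - 13 r^{2}$
$14344 - y{\left(J \right)} = 14344 - \left(-5 - 13 \left(-200\right)^{2}\right) = 14344 - \left(-5 - 520000\right) = 14344 - -520005 = 14344 + 520005 = 534349$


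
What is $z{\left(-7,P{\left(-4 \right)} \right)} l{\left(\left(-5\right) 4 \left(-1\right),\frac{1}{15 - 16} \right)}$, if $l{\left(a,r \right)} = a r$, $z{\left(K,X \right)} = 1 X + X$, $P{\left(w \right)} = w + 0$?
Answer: $160$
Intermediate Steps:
$P{\left(w \right)} = w$
$z{\left(K,X \right)} = 2 X$ ($z{\left(K,X \right)} = X + X = 2 X$)
$z{\left(-7,P{\left(-4 \right)} \right)} l{\left(\left(-5\right) 4 \left(-1\right),\frac{1}{15 - 16} \right)} = 2 \left(-4\right) \frac{\left(-5\right) 4 \left(-1\right)}{15 - 16} = - 8 \frac{\left(-20\right) \left(-1\right)}{-1} = - 8 \cdot 20 \left(-1\right) = \left(-8\right) \left(-20\right) = 160$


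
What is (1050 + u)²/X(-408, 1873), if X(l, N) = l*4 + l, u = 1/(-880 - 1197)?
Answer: -4756102360801/8800415160 ≈ -540.44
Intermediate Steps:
u = -1/2077 (u = 1/(-2077) = -1/2077 ≈ -0.00048146)
X(l, N) = 5*l (X(l, N) = 4*l + l = 5*l)
(1050 + u)²/X(-408, 1873) = (1050 - 1/2077)²/((5*(-408))) = (2180849/2077)²/(-2040) = (4756102360801/4313929)*(-1/2040) = -4756102360801/8800415160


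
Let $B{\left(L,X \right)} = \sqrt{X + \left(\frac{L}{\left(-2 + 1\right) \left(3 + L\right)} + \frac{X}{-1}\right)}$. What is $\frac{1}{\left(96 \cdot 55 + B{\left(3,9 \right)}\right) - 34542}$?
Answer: $- \frac{58524}{1712529289} - \frac{i \sqrt{2}}{1712529289} \approx -3.4174 \cdot 10^{-5} - 8.258 \cdot 10^{-10} i$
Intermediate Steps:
$B{\left(L,X \right)} = \sqrt{\frac{L}{-3 - L}}$ ($B{\left(L,X \right)} = \sqrt{X + \left(\frac{L}{\left(-1\right) \left(3 + L\right)} + X \left(-1\right)\right)} = \sqrt{X + \left(\frac{L}{-3 - L} - X\right)} = \sqrt{X + \left(- X + \frac{L}{-3 - L}\right)} = \sqrt{\frac{L}{-3 - L}}$)
$\frac{1}{\left(96 \cdot 55 + B{\left(3,9 \right)}\right) - 34542} = \frac{1}{\left(96 \cdot 55 + \sqrt{\left(-1\right) 3 \frac{1}{3 + 3}}\right) - 34542} = \frac{1}{\left(5280 + \sqrt{\left(-1\right) 3 \cdot \frac{1}{6}}\right) - 34542} = \frac{1}{\left(5280 + \sqrt{- \frac{1}{2}}\right) - 34542} = \frac{1}{\left(5280 + \frac{i \sqrt{2}}{2}\right) - 34542} = \frac{1}{-29262 + \frac{i \sqrt{2}}{2}}$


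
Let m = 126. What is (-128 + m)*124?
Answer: -248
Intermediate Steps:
(-128 + m)*124 = (-128 + 126)*124 = -2*124 = -248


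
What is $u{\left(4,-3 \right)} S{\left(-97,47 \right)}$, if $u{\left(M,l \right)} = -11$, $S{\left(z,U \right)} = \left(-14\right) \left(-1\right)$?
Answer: $-154$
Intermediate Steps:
$S{\left(z,U \right)} = 14$
$u{\left(4,-3 \right)} S{\left(-97,47 \right)} = \left(-11\right) 14 = -154$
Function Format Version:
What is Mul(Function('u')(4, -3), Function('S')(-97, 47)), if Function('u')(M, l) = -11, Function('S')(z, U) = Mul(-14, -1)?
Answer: -154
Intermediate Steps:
Function('S')(z, U) = 14
Mul(Function('u')(4, -3), Function('S')(-97, 47)) = Mul(-11, 14) = -154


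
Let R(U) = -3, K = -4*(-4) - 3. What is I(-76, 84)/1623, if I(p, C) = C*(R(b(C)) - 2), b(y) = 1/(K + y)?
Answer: -140/541 ≈ -0.25878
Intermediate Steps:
K = 13 (K = 16 - 3 = 13)
b(y) = 1/(13 + y)
I(p, C) = -5*C (I(p, C) = C*(-3 - 2) = C*(-5) = -5*C)
I(-76, 84)/1623 = -5*84/1623 = -420*1/1623 = -140/541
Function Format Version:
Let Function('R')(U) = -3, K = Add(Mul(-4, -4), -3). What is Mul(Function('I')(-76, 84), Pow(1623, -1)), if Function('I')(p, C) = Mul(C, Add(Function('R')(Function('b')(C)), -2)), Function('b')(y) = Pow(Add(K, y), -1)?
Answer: Rational(-140, 541) ≈ -0.25878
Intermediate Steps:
K = 13 (K = Add(16, -3) = 13)
Function('b')(y) = Pow(Add(13, y), -1)
Function('I')(p, C) = Mul(-5, C) (Function('I')(p, C) = Mul(C, Add(-3, -2)) = Mul(C, -5) = Mul(-5, C))
Mul(Function('I')(-76, 84), Pow(1623, -1)) = Mul(Mul(-5, 84), Pow(1623, -1)) = Mul(-420, Rational(1, 1623)) = Rational(-140, 541)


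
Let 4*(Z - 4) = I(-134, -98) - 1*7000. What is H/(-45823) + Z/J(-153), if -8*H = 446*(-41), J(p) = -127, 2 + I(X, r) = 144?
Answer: 312359805/23278084 ≈ 13.419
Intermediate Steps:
I(X, r) = 142 (I(X, r) = -2 + 144 = 142)
H = 9143/4 (H = -223*(-41)/4 = -⅛*(-18286) = 9143/4 ≈ 2285.8)
Z = -3421/2 (Z = 4 + (142 - 1*7000)/4 = 4 + (142 - 7000)/4 = 4 + (¼)*(-6858) = 4 - 3429/2 = -3421/2 ≈ -1710.5)
H/(-45823) + Z/J(-153) = (9143/4)/(-45823) - 3421/2/(-127) = (9143/4)*(-1/45823) - 3421/2*(-1/127) = -9143/183292 + 3421/254 = 312359805/23278084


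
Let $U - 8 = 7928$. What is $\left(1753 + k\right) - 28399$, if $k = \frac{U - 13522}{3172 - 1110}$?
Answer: $- \frac{27474819}{1031} \approx -26649.0$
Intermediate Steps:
$U = 7936$ ($U = 8 + 7928 = 7936$)
$k = - \frac{2793}{1031}$ ($k = \frac{7936 - 13522}{3172 - 1110} = - \frac{5586}{2062} = \left(-5586\right) \frac{1}{2062} = - \frac{2793}{1031} \approx -2.709$)
$\left(1753 + k\right) - 28399 = \left(1753 - \frac{2793}{1031}\right) - 28399 = \frac{1804550}{1031} - 28399 = - \frac{27474819}{1031}$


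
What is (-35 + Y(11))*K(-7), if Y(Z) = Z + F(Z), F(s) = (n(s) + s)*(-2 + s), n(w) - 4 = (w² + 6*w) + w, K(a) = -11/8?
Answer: -20823/8 ≈ -2602.9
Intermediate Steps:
K(a) = -11/8 (K(a) = -11*⅛ = -11/8)
n(w) = 4 + w² + 7*w (n(w) = 4 + ((w² + 6*w) + w) = 4 + (w² + 7*w) = 4 + w² + 7*w)
F(s) = (-2 + s)*(4 + s² + 8*s) (F(s) = ((4 + s² + 7*s) + s)*(-2 + s) = (4 + s² + 8*s)*(-2 + s) = (-2 + s)*(4 + s² + 8*s))
Y(Z) = -8 + Z³ - 11*Z + 6*Z² (Y(Z) = Z + (-8 + Z³ - 12*Z + 6*Z²) = -8 + Z³ - 11*Z + 6*Z²)
(-35 + Y(11))*K(-7) = (-35 + (-8 + 11³ - 11*11 + 6*11²))*(-11/8) = (-35 + (-8 + 1331 - 121 + 6*121))*(-11/8) = (-35 + (-8 + 1331 - 121 + 726))*(-11/8) = (-35 + 1928)*(-11/8) = 1893*(-11/8) = -20823/8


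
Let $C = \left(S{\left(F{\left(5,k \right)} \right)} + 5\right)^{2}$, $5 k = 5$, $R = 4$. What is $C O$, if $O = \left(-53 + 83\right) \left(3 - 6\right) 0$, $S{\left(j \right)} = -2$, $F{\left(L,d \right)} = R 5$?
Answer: $0$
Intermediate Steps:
$k = 1$ ($k = \frac{1}{5} \cdot 5 = 1$)
$F{\left(L,d \right)} = 20$ ($F{\left(L,d \right)} = 4 \cdot 5 = 20$)
$O = 0$ ($O = 30 \left(\left(-3\right) 0\right) = 30 \cdot 0 = 0$)
$C = 9$ ($C = \left(-2 + 5\right)^{2} = 3^{2} = 9$)
$C O = 9 \cdot 0 = 0$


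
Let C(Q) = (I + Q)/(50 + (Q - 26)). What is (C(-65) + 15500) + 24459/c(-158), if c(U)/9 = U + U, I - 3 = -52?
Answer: 602227799/38868 ≈ 15494.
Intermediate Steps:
I = -49 (I = 3 - 52 = -49)
c(U) = 18*U (c(U) = 9*(U + U) = 9*(2*U) = 18*U)
C(Q) = (-49 + Q)/(24 + Q) (C(Q) = (-49 + Q)/(50 + (Q - 26)) = (-49 + Q)/(50 + (-26 + Q)) = (-49 + Q)/(24 + Q))
(C(-65) + 15500) + 24459/c(-158) = ((-49 - 65)/(24 - 65) + 15500) + 24459/((18*(-158))) = (-114/(-41) + 15500) + 24459/(-2844) = (-1/41*(-114) + 15500) + 24459*(-1/2844) = (114/41 + 15500) - 8153/948 = 635614/41 - 8153/948 = 602227799/38868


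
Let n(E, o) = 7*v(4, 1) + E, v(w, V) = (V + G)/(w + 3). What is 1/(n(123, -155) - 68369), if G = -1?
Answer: -1/68246 ≈ -1.4653e-5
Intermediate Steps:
v(w, V) = (-1 + V)/(3 + w) (v(w, V) = (V - 1)/(w + 3) = (-1 + V)/(3 + w))
n(E, o) = E (n(E, o) = 7*((-1 + 1)/(3 + 4)) + E = 7*(0/7) + E = 7*((⅐)*0) + E = 7*0 + E = 0 + E = E)
1/(n(123, -155) - 68369) = 1/(123 - 68369) = 1/(-68246) = -1/68246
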